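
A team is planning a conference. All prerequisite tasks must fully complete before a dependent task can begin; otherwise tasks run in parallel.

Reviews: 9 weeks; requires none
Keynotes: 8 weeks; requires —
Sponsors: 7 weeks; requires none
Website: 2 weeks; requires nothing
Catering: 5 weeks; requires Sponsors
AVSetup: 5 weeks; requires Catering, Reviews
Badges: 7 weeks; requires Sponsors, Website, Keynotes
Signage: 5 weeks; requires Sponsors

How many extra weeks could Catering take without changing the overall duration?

The longest chain is Sponsors→Catering→AVSetup = 7+5+5 = 17; overall finish 17 weeks.
Catering finishes as early as 12 and must finish by 12.
Float = 17 − 17 = 0.

0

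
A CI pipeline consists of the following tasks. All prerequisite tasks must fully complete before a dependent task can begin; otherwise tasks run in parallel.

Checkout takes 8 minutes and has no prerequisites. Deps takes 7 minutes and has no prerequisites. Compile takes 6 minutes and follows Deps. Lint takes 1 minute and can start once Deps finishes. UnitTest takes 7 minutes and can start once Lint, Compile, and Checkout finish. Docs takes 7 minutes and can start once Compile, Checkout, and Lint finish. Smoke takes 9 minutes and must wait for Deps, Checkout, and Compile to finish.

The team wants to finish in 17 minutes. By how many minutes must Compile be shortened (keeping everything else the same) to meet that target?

5

Current finish: 22 minutes; target: 17.
Compile is on every critical path, so each minute cut from Compile cuts the finish by one (this holds down to a finish of 17).
Need 22 − 17 = 5 minutes off Compile → Compile becomes 1 minute, finish becomes 17.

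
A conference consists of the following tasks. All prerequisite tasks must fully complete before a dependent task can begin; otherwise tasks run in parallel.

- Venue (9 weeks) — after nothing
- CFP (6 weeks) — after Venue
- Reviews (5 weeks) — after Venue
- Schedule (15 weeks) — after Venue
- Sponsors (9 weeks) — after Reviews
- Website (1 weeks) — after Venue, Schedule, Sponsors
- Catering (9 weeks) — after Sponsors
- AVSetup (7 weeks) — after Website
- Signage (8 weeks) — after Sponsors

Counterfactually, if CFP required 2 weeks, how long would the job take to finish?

Actual critical path: Venue→Reviews→Sponsors→Catering = 9+5+9+9 = 32 ⇒ 32 weeks.
The longest path through CFP is only 15 weeks, so CFP has float 17.
The critical path is still Venue→Reviews→Sponsors→Catering; finish is now 32 weeks.

32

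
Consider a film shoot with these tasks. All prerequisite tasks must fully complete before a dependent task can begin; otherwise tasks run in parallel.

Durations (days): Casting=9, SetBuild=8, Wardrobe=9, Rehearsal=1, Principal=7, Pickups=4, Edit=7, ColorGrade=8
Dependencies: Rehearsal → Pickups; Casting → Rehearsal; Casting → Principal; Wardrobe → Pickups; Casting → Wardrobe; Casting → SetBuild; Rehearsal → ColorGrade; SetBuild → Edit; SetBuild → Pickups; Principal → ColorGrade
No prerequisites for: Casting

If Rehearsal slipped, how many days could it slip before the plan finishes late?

6

Casting→SetBuild→Edit = 9+8+7 = 24 sets the makespan at 24 days.
The longest chain containing Rehearsal totals 18 days.
Float = 24 − 18 = 6.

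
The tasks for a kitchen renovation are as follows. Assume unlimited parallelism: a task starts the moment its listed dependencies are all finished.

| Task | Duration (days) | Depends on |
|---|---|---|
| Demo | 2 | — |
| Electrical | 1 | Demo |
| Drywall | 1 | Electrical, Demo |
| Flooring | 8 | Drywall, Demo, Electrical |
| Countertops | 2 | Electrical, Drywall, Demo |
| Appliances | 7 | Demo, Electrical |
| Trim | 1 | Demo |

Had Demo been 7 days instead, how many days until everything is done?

17

Actual critical path: Demo→Electrical→Drywall→Flooring = 2+1+1+8 = 12 ⇒ 12 days.
Demo lies on that path, so at 7 days the path becomes 17 days.
The critical path is still Demo→Electrical→Drywall→Flooring; finish is now 17 days.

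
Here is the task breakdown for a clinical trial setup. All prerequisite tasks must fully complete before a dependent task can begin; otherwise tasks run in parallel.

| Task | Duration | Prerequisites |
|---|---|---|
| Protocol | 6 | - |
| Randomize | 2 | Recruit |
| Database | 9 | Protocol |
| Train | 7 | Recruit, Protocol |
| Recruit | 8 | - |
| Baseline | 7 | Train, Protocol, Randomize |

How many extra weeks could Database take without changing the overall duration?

7

The longest chain is Recruit→Train→Baseline = 8+7+7 = 22; overall finish 22 weeks.
Longest path through Database: 15 weeks (earliest finish 15, latest finish 22).
Slack of Database = 13 − 6 = 7 weeks.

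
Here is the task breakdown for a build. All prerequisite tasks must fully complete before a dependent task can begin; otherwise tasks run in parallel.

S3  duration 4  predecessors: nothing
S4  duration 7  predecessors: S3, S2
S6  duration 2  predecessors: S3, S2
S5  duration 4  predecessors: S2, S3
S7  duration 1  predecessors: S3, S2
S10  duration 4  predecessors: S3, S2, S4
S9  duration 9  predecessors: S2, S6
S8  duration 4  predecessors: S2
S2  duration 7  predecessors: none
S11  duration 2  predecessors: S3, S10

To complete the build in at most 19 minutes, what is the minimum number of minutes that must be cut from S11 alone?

Current finish: 20 minutes; target: 19.
S11 is on every critical path, so each minute cut from S11 cuts the finish by one (this holds down to a finish of 19).
Need 20 − 19 = 1 minute off S11 → S11 becomes 1 minute, finish becomes 19.

1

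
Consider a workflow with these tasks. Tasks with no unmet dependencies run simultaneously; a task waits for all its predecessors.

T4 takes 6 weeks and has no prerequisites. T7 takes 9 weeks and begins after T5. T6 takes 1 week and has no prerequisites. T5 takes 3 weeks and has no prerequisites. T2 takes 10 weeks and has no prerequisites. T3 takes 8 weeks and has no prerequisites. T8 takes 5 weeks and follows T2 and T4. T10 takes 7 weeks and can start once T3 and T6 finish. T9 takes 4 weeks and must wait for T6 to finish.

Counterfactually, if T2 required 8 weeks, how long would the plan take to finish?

15

The binding path is T2→T8 = 10+5 = 15; finish at 15 weeks.
T2 is on the critical path; changing it to 8 makes that path 13 weeks.
The binding chain switches to T3→T10 = 8+7 = 15; finish 15 weeks.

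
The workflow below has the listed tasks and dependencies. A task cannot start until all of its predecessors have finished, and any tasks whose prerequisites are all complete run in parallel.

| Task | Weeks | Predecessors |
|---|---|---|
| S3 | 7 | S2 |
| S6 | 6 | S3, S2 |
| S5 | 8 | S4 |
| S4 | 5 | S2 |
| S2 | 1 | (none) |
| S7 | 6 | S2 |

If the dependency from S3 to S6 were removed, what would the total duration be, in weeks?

14

Original critical path: S2→S3→S6 = 1+7+6 = 14 ⇒ 14 weeks.
Without S3→S6, S6's earliest start moves from 8 to 1.
The longest chain is now S2→S4→S5 = 1+5+8 = 14, so the project takes 14 weeks.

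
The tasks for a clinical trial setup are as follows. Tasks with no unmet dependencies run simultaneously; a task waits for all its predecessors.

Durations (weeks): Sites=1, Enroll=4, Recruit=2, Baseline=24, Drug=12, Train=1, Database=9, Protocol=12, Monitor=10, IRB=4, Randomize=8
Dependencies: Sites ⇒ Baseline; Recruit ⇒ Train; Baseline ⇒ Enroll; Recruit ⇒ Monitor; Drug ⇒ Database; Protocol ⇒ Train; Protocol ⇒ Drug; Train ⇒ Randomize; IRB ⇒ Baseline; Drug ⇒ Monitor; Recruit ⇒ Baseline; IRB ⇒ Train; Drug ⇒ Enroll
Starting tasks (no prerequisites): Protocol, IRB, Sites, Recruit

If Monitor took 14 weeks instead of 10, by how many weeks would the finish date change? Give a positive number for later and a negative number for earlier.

4

As given, the longest chain is Protocol→Drug→Monitor = 12+12+10 = 34, so the finish is 34 weeks.
Monitor is on the critical path; changing it to 14 makes that path 38 weeks.
No other chain overtakes it, so the finish is 38 weeks.
Change in finish: 38 − 34 = +4 weeks.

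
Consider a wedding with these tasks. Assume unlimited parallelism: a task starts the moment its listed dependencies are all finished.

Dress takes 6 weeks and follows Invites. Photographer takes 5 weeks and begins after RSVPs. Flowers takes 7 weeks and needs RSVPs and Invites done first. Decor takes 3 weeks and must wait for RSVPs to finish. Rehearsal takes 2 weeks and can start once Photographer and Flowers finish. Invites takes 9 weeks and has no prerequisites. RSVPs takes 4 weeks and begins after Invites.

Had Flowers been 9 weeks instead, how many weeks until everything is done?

Actual critical path: Invites→RSVPs→Flowers→Rehearsal = 9+4+7+2 = 22 ⇒ 22 weeks.
Flowers lies on that path, so at 9 weeks the path becomes 24 weeks.
That remains the longest chain; total 24 weeks.

24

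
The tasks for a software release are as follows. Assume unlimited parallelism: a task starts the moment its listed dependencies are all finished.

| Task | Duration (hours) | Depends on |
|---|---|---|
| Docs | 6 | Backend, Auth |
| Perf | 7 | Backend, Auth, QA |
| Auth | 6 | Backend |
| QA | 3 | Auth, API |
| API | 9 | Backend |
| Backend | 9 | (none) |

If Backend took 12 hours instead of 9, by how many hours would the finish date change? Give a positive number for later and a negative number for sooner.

3

Baseline: Backend→API→QA→Perf = 9+9+3+7 = 28 → 28 hours.
Since Backend is critical, the +3 change carries straight to that chain (now 31 hours).
The critical path is still Backend→API→QA→Perf; finish is now 31 hours.
Change in finish: 31 − 28 = +3 hours.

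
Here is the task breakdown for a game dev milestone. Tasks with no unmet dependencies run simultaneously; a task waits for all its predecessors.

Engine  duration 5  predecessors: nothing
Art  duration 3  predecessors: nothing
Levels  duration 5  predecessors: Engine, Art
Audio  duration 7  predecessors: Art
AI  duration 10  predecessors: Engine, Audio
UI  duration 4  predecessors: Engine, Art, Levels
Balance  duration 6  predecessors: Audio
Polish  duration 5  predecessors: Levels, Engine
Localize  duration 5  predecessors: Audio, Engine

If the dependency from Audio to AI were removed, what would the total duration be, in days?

Original critical path: Art→Audio→AI = 3+7+10 = 20 ⇒ 20 days.
Without Audio→AI, AI's earliest start moves from 10 to 5.
After: Art→Audio→Balance = 3+7+6 = 16 → 16 days.

16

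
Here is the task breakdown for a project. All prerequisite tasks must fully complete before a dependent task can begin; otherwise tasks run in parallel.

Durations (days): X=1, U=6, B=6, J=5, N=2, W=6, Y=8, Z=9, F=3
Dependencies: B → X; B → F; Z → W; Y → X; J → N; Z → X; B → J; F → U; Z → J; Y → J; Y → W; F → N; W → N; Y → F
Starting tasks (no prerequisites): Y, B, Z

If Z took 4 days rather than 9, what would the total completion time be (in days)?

Actual critical path: Z→W→N = 9+6+2 = 17 ⇒ 17 days.
Z is on the critical path; changing it to 4 makes that path 12 days.
The binding chain switches to Y→F→U = 8+3+6 = 17; finish 17 days.

17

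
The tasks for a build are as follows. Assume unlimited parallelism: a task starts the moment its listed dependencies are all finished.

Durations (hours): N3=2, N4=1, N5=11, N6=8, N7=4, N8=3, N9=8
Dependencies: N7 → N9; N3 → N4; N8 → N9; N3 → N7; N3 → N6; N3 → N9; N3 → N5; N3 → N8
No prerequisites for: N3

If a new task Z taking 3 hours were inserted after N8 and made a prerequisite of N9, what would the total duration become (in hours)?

16

Originally the plan takes 14 hours.
With Z inserted, N9 now waits for max(N3, N8, N7, Z).
New critical path: N3→N8→Z→N9 = 2+3+3+8 = 16 ⇒ 16 hours.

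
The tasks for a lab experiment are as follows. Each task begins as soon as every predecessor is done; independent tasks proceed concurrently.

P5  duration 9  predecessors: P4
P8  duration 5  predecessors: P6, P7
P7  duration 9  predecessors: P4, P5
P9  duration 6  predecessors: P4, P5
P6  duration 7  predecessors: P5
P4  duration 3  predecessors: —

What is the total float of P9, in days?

8

P4→P5→P7→P8 = 3+9+9+5 = 26 sets the makespan at 26 days.
P9 finishes as early as 18 and must finish by 26.
Slack of P9 = 20 − 12 = 8 days.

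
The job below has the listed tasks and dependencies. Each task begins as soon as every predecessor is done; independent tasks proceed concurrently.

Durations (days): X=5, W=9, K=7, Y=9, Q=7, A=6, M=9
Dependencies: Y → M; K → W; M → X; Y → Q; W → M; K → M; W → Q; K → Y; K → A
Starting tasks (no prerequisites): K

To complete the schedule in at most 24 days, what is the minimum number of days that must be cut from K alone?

Current finish: 30 days; target: 24.
K is on every critical path, so each day cut from K cuts the finish by one (this holds down to a finish of 24).
Need 30 − 24 = 6 days off K → K becomes 1 day, finish becomes 24.

6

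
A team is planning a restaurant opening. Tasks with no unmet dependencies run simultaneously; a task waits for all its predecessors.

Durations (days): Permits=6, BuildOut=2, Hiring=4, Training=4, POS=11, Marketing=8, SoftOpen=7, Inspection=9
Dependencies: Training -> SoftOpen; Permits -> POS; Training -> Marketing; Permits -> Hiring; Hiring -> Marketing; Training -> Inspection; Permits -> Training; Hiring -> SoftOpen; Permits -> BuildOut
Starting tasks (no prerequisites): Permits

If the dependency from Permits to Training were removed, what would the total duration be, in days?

18

Original critical path: Permits→Training→Inspection = 6+4+9 = 19 ⇒ 19 days.
Without Permits→Training, Training's earliest start moves from 6 to 0.
After: Permits→Hiring→Marketing = 6+4+8 = 18 → 18 days.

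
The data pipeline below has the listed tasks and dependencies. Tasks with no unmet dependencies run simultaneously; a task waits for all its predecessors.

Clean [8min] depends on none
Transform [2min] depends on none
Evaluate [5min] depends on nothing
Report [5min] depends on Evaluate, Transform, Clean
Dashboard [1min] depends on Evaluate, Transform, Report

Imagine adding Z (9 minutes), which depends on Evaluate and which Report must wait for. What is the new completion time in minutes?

Originally the schedule takes 14 minutes.
With Z inserted, Report now waits for max(Evaluate, Transform, Clean, Z).
New critical path: Evaluate→Z→Report→Dashboard = 5+9+5+1 = 20 ⇒ 20 minutes.

20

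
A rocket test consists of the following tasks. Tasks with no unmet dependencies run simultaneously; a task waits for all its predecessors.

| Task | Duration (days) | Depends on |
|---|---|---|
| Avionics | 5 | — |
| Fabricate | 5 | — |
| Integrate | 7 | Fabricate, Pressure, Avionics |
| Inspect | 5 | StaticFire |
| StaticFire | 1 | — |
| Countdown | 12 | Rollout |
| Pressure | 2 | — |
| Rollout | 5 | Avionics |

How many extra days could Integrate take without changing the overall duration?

Avionics→Rollout→Countdown = 5+5+12 = 22 sets the makespan at 22 days.
The longest chain containing Integrate totals 12 days.
So Integrate can slip 22 − 12 = 10 days.

10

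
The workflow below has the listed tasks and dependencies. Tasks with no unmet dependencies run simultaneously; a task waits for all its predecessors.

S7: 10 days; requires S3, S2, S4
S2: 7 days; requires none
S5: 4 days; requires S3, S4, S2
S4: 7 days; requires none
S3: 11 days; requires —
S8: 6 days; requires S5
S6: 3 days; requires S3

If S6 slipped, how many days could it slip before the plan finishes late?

7

Critical path: S3→S5→S8 = 11+4+6 = 21, so the finish is 21 days.
Longest path through S6: 14 days (earliest finish 14, latest finish 21).
Slack of S6 = 18 − 11 = 7 days.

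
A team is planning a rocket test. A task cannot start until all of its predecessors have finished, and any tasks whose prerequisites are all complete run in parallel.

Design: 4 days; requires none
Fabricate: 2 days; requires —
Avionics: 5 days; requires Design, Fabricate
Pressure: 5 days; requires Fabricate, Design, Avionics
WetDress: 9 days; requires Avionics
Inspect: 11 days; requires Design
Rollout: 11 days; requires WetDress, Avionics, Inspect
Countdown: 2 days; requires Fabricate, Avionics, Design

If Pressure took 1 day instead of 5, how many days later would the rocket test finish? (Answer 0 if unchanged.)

0

As given, the longest chain is Design→Avionics→WetDress→Rollout = 4+5+9+11 = 29, so the finish is 29 days.
Pressure is off the critical path — its longest chain is 14 days, giving 15 of slack.
The critical path is still Design→Avionics→WetDress→Rollout; finish is now 29 days.
Change in finish: 29 − 29 = +0 days.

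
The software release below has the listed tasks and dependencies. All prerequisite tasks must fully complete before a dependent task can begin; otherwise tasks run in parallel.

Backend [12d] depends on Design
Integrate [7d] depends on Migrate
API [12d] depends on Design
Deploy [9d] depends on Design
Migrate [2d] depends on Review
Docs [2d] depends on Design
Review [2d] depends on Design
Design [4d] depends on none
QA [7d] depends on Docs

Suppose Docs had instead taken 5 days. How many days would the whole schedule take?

16

Baseline: Design→Backend = 4+12 = 16 → 16 days.
Docs has 3 days of float (longest path through it is 13).
That remains the longest chain; total 16 days.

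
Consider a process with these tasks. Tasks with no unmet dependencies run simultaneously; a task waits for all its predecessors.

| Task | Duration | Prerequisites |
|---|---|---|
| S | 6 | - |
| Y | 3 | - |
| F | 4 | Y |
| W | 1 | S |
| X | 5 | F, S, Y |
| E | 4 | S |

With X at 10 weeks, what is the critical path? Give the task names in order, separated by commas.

Y, F, X

Baseline: Y→F→X = 3+4+5 = 12 → 12 weeks.
X lies on that path, so at 10 weeks the path becomes 17 weeks.
That remains the longest chain; total 17 weeks.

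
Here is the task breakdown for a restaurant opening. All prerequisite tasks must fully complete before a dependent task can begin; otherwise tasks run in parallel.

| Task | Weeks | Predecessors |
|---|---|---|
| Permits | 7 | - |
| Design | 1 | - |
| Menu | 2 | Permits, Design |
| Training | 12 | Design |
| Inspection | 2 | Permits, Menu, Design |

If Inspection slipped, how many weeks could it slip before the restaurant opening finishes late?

The longest chain is Design→Training = 1+12 = 13; overall finish 13 weeks.
Longest path through Inspection: 11 weeks (earliest finish 11, latest finish 13).
Float = 13 − 11 = 2.

2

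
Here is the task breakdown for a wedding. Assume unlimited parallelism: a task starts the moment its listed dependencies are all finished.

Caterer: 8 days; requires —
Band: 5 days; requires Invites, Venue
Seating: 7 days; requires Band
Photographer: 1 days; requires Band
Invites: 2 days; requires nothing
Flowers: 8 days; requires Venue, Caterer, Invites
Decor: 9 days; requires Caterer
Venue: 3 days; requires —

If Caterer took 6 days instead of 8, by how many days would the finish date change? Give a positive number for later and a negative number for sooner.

-2

As given, the longest chain is Caterer→Decor = 8+9 = 17, so the finish is 17 days.
Caterer lies on that path, so at 6 days the path becomes 15 days.
Now Venue→Band→Seating = 3+5+7 = 15 is longest, so the finish becomes 15 days.
Change in finish: 15 − 17 = -2 days.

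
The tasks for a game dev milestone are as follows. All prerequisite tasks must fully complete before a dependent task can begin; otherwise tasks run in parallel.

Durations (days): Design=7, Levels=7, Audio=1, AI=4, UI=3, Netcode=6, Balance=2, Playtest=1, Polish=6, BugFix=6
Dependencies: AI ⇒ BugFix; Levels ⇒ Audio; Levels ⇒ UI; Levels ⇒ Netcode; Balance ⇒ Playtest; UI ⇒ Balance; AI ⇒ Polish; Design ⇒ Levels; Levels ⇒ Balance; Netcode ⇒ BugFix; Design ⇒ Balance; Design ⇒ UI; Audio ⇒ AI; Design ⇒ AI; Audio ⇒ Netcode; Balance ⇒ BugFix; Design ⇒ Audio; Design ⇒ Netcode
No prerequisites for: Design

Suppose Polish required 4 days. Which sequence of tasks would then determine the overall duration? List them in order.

Design, Levels, Audio, Netcode, BugFix

The binding path is Design→Levels→Audio→Netcode→BugFix = 7+7+1+6+6 = 27; finish at 27 days.
The longest path through Polish is only 25 days, so Polish has float 2.
The critical path is still Design→Levels→Audio→Netcode→BugFix; finish is now 27 days.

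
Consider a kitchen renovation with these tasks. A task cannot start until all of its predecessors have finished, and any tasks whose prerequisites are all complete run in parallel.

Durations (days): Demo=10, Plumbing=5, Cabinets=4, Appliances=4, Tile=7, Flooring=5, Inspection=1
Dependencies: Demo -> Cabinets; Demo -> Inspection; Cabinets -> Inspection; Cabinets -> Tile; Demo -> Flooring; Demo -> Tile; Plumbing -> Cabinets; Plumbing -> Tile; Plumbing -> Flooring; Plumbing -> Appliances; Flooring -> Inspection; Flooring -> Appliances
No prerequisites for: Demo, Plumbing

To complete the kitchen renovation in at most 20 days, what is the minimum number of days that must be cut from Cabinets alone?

Current finish: 21 days; target: 20.
Cabinets is on every critical path, so each day cut from Cabinets cuts the finish by one (this holds down to a finish of 19).
Need 21 − 20 = 1 day off Cabinets → Cabinets becomes 3 days, finish becomes 20.

1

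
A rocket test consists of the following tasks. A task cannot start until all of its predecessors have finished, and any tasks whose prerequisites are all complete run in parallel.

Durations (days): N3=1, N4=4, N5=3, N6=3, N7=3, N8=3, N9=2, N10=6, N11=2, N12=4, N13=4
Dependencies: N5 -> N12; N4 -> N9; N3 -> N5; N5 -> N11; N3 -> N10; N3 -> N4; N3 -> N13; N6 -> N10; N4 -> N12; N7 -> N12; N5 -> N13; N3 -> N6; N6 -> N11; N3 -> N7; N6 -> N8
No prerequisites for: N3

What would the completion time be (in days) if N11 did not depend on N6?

10

Before: longest chain N3→N6→N10 = 1+3+6 = 10, finish 10.
Dropping N6→N11 doesn't change N11's earliest start (4); another predecessor still binds.
The longest chain is now N3→N6→N10 = 1+3+6 = 10, so the schedule takes 10 days.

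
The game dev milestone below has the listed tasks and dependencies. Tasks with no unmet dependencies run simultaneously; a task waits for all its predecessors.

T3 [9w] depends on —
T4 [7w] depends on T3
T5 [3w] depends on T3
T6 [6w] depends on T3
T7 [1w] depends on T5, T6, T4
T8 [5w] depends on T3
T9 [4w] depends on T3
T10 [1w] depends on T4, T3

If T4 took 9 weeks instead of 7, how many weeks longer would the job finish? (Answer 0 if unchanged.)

Critical path before the change: T3→T4→T7 = 9+7+1 = 17 giving 17 weeks.
Since T4 is critical, the +2 change carries straight to that chain (now 19 weeks).
That remains the longest chain; total 19 weeks.
Change in finish: 19 − 17 = +2 weeks.

2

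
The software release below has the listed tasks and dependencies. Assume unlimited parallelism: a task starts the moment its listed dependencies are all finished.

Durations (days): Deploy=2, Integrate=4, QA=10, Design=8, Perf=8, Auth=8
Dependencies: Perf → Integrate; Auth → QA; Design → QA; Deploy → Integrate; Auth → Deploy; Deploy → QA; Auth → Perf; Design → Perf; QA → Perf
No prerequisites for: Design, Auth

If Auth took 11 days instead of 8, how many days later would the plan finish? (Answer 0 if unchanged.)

3

Critical path before the change: Auth→Deploy→QA→Perf→Integrate = 8+2+10+8+4 = 32 giving 32 days.
Auth is on the critical path; changing it to 11 makes that path 35 days.
That remains the longest chain; total 35 days.
Change in finish: 35 − 32 = +3 days.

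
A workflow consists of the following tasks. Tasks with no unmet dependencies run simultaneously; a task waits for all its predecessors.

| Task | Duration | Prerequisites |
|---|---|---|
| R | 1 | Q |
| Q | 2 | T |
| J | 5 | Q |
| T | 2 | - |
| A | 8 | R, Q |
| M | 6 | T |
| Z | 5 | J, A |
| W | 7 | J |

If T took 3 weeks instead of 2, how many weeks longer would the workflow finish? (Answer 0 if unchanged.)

1

Baseline: T→Q→R→A→Z = 2+2+1+8+5 = 18 → 18 weeks.
T is on the critical path; changing it to 3 makes that path 19 weeks.
That remains the longest chain; total 19 weeks.
Change in finish: 19 − 18 = +1 weeks.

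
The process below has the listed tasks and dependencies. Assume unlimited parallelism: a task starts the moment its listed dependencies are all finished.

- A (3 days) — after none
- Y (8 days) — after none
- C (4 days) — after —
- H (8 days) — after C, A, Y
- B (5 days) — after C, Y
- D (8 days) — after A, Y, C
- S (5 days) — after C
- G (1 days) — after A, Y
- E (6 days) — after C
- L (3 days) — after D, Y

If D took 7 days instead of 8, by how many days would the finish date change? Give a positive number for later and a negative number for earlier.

As given, the longest chain is Y→D→L = 8+8+3 = 19, so the finish is 19 days.
D is on the critical path; changing it to 7 makes that path 18 days.
That remains the longest chain; total 18 days.
Change in finish: 18 − 19 = -1 days.

-1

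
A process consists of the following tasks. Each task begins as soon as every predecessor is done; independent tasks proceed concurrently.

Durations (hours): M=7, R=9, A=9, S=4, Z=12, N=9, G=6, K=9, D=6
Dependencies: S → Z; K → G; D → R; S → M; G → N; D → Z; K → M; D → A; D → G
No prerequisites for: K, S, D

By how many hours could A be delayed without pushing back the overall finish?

9

Critical path: K→G→N = 9+6+9 = 24, so the finish is 24 hours.
Longest path through A: 15 hours (earliest finish 15, latest finish 24).
Slack of A = 15 − 6 = 9 hours.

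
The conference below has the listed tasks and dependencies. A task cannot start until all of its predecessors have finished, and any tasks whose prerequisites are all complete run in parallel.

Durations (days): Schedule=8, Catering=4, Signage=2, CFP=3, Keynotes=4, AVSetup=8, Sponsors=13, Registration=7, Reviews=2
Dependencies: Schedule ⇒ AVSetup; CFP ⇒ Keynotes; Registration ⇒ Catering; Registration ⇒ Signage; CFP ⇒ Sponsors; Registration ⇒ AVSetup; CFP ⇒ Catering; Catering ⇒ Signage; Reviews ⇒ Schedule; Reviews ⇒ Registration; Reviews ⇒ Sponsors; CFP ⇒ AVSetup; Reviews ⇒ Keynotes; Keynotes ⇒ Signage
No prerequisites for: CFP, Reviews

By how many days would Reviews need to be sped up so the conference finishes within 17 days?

Current finish: 18 days; target: 17.
Reviews is on every critical path, so each day cut from Reviews cuts the finish by one (this holds down to a finish of 17).
Need 18 − 17 = 1 day off Reviews → Reviews becomes 1 day, finish becomes 17.

1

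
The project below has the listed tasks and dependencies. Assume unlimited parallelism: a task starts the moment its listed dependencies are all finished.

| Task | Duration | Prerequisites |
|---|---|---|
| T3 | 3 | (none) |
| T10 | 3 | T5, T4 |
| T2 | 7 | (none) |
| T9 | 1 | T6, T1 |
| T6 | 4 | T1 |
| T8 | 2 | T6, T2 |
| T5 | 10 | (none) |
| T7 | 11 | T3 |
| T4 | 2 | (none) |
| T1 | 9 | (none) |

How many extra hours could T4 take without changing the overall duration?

10

The longest chain is T1→T6→T8 = 9+4+2 = 15; overall finish 15 hours.
Longest path through T4: 5 hours (earliest finish 2, latest finish 12).
Float = 15 − 5 = 10.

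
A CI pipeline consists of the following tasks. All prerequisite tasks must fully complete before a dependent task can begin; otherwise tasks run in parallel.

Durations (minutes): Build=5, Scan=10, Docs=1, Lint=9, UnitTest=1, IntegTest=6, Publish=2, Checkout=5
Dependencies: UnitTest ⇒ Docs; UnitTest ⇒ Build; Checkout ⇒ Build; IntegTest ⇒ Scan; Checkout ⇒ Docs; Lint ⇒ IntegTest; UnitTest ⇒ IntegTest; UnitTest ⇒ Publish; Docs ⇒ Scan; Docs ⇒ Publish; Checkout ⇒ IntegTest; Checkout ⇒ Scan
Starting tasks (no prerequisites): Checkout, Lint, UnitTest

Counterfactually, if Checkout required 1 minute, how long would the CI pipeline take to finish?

25

Actual critical path: Lint→IntegTest→Scan = 9+6+10 = 25 ⇒ 25 minutes.
Checkout is off the critical path — its longest chain is 21 minutes, giving 4 of slack.
No other chain overtakes it, so the finish is 25 minutes.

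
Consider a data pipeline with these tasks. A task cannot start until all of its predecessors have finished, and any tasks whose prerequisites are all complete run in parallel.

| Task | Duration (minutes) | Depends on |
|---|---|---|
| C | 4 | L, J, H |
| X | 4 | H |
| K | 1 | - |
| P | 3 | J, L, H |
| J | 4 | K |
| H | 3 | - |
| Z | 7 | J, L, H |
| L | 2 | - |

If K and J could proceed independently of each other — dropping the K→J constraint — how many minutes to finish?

Before: longest chain K→J→Z = 1+4+7 = 12, finish 12.
Without K→J, J's earliest start moves from 1 to 0.
After: J→Z = 4+7 = 11 → 11 minutes.

11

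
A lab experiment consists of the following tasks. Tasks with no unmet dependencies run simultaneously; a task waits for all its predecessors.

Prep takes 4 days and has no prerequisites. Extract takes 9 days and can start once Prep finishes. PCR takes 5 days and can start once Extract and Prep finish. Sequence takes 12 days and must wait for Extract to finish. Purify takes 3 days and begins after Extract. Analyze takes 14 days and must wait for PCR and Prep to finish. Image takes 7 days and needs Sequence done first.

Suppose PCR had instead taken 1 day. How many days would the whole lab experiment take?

Critical path before the change: Prep→Extract→PCR→Analyze = 4+9+5+14 = 32 giving 32 days.
PCR lies on that path, so at 1 day the path becomes 28 days.
The binding chain switches to Prep→Extract→Sequence→Image = 4+9+12+7 = 32; finish 32 days.

32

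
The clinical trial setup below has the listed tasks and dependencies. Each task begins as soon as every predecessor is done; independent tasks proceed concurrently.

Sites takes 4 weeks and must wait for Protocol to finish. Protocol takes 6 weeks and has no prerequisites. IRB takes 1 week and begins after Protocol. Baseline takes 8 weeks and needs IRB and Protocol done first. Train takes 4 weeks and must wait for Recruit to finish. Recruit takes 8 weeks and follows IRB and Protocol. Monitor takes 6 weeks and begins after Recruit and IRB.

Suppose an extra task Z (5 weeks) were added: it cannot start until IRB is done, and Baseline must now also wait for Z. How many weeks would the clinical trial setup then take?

21

Originally the clinical trial setup takes 21 weeks.
With Z inserted, Baseline now waits for max(IRB, Protocol, Z).
New critical path: Protocol→IRB→Recruit→Monitor = 6+1+8+6 = 21 ⇒ 21 weeks.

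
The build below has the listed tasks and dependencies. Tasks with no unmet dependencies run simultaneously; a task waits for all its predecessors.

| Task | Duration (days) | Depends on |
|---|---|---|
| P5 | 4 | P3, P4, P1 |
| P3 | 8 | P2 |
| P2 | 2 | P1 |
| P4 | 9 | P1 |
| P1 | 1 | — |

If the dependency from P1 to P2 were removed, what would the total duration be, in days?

14

Original critical path: P1→P2→P3→P5 = 1+2+8+4 = 15 ⇒ 15 days.
Without P1→P2, P2's earliest start moves from 1 to 0.
The longest chain is now P1→P4→P5 = 1+9+4 = 14, so the plan takes 14 days.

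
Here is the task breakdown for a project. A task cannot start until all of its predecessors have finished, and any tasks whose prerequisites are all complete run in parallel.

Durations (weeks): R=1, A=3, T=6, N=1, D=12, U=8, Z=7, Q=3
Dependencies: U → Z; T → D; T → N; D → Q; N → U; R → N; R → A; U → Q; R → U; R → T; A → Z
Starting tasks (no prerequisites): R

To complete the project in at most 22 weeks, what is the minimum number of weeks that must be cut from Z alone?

Current finish: 23 weeks; target: 22.
Z is on every critical path, so each week cut from Z cuts the finish by one (this holds down to a finish of 22).
Need 23 − 22 = 1 week off Z → Z becomes 6 weeks, finish becomes 22.

1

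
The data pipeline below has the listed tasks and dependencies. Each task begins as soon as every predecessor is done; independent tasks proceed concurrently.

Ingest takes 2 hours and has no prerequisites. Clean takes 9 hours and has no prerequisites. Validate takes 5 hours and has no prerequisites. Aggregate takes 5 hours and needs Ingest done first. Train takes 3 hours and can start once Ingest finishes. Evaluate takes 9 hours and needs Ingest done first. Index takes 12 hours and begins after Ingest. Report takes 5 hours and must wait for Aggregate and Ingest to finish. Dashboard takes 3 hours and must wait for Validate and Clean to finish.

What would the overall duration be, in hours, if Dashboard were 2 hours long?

14

Baseline: Ingest→Index = 2+12 = 14 → 14 hours.
The longest path through Dashboard is only 12 hours, so Dashboard has float 2.
No other chain overtakes it, so the finish is 14 hours.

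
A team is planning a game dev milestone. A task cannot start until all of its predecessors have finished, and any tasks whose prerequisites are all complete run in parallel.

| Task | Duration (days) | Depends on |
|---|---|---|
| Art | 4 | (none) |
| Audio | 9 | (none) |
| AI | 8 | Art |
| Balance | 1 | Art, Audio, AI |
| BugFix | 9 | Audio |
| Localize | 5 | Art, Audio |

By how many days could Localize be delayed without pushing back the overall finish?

Critical path: Audio→BugFix = 9+9 = 18, so the finish is 18 days.
Localize finishes as early as 14 and must finish by 18.
Float = 18 − 14 = 4.

4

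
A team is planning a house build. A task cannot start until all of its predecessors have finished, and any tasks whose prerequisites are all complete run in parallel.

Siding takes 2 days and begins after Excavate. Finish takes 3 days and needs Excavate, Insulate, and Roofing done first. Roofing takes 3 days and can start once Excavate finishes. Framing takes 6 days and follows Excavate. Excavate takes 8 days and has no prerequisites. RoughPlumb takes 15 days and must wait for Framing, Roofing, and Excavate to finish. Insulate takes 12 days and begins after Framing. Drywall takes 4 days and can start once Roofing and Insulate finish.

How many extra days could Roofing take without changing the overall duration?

Critical path: Excavate→Framing→Insulate→Drywall = 8+6+12+4 = 30, so the finish is 30 days.
Longest path through Roofing: 26 days (earliest finish 11, latest finish 15).
Slack of Roofing = 12 − 8 = 4 days.

4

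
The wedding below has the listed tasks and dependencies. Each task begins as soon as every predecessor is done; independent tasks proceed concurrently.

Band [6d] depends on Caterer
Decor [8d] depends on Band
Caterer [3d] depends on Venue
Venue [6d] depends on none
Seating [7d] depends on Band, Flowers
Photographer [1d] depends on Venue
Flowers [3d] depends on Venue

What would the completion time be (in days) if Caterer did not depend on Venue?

17

With the dependency in place, Venue→Caterer→Band→Decor = 6+3+6+8 = 23 sets the finish at 23 days.
Without Venue→Caterer, Caterer's earliest start moves from 6 to 0.
After: Caterer→Band→Decor = 3+6+8 = 17 → 17 days.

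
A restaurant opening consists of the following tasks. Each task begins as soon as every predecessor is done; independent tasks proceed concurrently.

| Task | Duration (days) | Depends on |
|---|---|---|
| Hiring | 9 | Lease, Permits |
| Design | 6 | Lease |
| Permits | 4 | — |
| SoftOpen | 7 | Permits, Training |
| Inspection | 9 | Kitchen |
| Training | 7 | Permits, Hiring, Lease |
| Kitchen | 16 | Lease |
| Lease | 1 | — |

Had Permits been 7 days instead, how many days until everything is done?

30

As given, the longest chain is Permits→Hiring→Training→SoftOpen = 4+9+7+7 = 27, so the finish is 27 days.
Permits lies on that path, so at 7 days the path becomes 30 days.
The critical path is still Permits→Hiring→Training→SoftOpen; finish is now 30 days.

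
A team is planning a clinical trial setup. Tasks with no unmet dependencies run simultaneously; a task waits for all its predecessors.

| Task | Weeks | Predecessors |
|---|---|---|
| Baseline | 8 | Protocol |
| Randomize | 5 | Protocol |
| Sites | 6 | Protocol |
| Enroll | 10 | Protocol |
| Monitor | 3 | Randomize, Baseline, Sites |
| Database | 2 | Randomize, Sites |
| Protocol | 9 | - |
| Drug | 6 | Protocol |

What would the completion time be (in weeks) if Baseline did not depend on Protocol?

19

With the dependency in place, Protocol→Baseline→Monitor = 9+8+3 = 20 sets the finish at 20 weeks.
Without Protocol→Baseline, Baseline's earliest start moves from 9 to 0.
After: Protocol→Enroll = 9+10 = 19 → 19 weeks.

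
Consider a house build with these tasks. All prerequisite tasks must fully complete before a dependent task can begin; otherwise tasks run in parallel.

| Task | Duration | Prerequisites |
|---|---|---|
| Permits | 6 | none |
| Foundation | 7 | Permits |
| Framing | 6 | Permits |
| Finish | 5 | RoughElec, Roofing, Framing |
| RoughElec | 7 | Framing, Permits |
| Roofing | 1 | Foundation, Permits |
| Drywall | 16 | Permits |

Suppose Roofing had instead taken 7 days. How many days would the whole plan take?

25

Actual critical path: Permits→Framing→RoughElec→Finish = 6+6+7+5 = 24 ⇒ 24 days.
The longest path through Roofing is only 19 days, so Roofing has float 5.
The binding chain switches to Permits→Foundation→Roofing→Finish = 6+7+7+5 = 25; finish 25 days.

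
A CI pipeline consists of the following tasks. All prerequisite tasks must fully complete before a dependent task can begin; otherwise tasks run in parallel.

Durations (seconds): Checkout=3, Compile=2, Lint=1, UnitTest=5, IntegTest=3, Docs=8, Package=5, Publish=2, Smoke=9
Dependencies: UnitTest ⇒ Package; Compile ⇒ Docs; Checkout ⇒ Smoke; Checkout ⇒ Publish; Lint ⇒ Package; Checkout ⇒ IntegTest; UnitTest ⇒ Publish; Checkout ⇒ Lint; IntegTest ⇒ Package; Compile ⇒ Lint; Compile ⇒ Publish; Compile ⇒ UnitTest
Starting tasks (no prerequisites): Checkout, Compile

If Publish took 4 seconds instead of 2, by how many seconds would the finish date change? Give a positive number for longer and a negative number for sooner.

Actual critical path: Checkout→Smoke = 3+9 = 12 ⇒ 12 seconds.
Publish is off the critical path — its longest chain is 9 seconds, giving 3 of slack.
The critical path is still Checkout→Smoke; finish is now 12 seconds.
Change in finish: 12 − 12 = +0 seconds.

0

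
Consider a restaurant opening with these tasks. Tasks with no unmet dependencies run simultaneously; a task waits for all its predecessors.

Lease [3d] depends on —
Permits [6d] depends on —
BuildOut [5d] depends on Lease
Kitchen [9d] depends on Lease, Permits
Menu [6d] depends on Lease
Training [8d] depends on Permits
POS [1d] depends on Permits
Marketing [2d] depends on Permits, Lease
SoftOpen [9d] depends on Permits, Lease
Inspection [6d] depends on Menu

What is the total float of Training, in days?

Critical path: Lease→Menu→Inspection = 3+6+6 = 15, so the finish is 15 days.
Longest path through Training: 14 days (earliest finish 14, latest finish 15).
Slack of Training = 7 − 6 = 1 day.

1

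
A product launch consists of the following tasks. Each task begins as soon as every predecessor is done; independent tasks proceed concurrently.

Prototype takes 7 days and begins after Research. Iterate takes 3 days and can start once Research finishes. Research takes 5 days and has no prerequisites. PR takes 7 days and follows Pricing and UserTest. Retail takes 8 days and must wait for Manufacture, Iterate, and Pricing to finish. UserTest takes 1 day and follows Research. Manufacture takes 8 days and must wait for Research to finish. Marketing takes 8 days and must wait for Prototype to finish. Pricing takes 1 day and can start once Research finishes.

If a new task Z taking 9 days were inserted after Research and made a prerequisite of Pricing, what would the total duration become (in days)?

23

Originally the plan takes 21 days.
With Z inserted, Pricing now waits for max(Research, Z).
New critical path: Research→Z→Pricing→Retail = 5+9+1+8 = 23 ⇒ 23 days.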